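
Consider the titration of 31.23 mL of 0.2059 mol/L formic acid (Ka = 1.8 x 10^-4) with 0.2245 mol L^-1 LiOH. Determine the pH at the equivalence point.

n(HCOOH) = 0.2059 x 0.03123 = 0.006430 mol; V(LiOH) at equivalence = 0.006430/0.2245 = 0.02864 L.
At equivalence all the acid is converted to HCOO-; total volume = 0.03123 + 0.02864 = 0.05987 L, so [HCOO-] = 0.006430/0.05987 = 0.1074 M.
Kb = Kw/Ka = 1.0e-14 / 1.8 x 10^-4 = 5.56e-11.
[OH^-] = sqrt(Kb x [HCOO-]) = sqrt(5.56e-11 x 0.1074) = 2.44e-6 M.
pOH = 5.61, so pH = 14.00 - 5.61 = 8.39.

8.39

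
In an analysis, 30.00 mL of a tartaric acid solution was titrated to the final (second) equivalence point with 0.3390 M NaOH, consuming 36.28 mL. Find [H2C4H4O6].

n(NaOH) = 0.3390 x 0.03628 = 0.01230 mol.
At the final (second) equivalence point, 2 mol OH^- react per mol H2C4H4O6, so n(H2C4H4O6) = 0.01230 / 2 = 0.006149 mol.
[H2C4H4O6] = 0.006149 / 0.03000 L = 0.205 M.

0.205 M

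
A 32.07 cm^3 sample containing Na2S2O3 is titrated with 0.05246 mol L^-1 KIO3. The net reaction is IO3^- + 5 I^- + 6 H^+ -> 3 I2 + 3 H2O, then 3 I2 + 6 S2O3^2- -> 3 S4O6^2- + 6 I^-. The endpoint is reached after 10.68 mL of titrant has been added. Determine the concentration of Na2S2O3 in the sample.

0.105 M

n(KIO3) = 0.05246 x 0.01068 = 0.0005603 mol.
From the balanced equation, 1 mol KIO3 reacts with 6 mol Na2S2O3, so n(Na2S2O3) = 0.0005603 x 6/1 = 0.003362 mol.
[Na2S2O3] = 0.003362 / 0.03207 L = 0.105 M.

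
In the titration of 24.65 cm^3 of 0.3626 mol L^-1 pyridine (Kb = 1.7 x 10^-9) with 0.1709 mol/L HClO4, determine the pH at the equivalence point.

3.08

n(C5H5N) = 0.3626 x 0.02465 = 0.008938 mol; V(HClO4) at equivalence = 0.008938/0.1709 = 0.05230 L.
At equivalence the base is fully converted to C5H5NH+; total volume = 0.07695 L, so [C5H5NH+] = 0.008938/0.07695 = 0.1162 M.
Ka(C5H5NH+) = Kw/Kb = 1.0e-14 / 1.7 x 10^-9 = 5.88e-6.
[H^+] = sqrt(Ka x [C5H5NH+]) = sqrt(5.88e-6 x 0.1162) = 0.000827 M.
pH = -log(0.000827) = 3.08.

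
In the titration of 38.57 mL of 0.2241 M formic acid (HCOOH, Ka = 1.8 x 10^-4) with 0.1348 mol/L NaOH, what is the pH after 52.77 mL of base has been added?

4.41

Initial n(HCOOH) = 0.2241 x 0.03857 = 0.008644 mol.
n(NaOH) added = 0.1348 x 0.05277 = 0.007113 mol, converting that many moles of HCOOH to HCOO-.
Remaining n(HCOOH) = 0.001530 mol; n(HCOO-) = 0.007113 mol.
By Henderson-Hasselbalch, pH = pKa + log([A^-]/[HA]) = 3.74 + log(0.007113/0.001530) = 3.74 + (+0.67) = 4.41.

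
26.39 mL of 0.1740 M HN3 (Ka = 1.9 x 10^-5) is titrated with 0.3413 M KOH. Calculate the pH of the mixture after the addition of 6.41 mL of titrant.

4.68

Initial n(HN3) = 0.1740 x 0.02639 = 0.004592 mol.
n(KOH) added = 0.3413 x 0.006410 = 0.002188 mol, converting that many moles of HN3 to N3-.
Remaining n(HN3) = 0.002404 mol; n(N3-) = 0.002188 mol.
By Henderson-Hasselbalch, pH = pKa + log([A^-]/[HA]) = 4.72 + log(0.002188/0.002404) = 4.72 + (-0.04) = 4.68.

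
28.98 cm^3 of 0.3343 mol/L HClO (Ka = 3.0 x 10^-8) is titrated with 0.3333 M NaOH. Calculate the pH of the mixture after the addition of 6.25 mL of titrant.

6.96

Initial n(HClO) = 0.3343 x 0.02898 = 0.009688 mol.
n(NaOH) added = 0.3333 x 0.006250 = 0.002083 mol, converting that many moles of HClO to ClO-.
Remaining n(HClO) = 0.007605 mol; n(ClO-) = 0.002083 mol.
By Henderson-Hasselbalch, pH = pKa + log([A^-]/[HA]) = 7.52 + log(0.002083/0.007605) = 7.52 + (-0.56) = 6.96.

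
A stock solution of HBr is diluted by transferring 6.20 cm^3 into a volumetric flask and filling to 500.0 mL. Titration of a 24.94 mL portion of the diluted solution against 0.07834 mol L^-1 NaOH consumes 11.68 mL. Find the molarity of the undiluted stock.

n(NaOH) = 0.07834 x 0.01168 = 0.0009150 mol.
n(HBr) in the aliquot = 0.0009150 mol.
[diluted HBr] = 0.0009150 / 0.02494 = 0.03669 M.
Dilution factor = 500.0/6.200 = 80.65, so [stock] = 0.03669 x 80.65 = 2.96 M.

2.96 M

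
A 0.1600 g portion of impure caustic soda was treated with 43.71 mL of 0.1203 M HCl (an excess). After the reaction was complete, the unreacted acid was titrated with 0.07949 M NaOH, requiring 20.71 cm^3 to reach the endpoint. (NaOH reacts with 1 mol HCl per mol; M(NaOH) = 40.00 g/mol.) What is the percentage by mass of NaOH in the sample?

Total n(HCl) added = 0.1203 x 0.04371 = 0.005258 mol.
n(NaOH) used = 0.07949 x 0.02071 = 0.001646 mol, which equals the excess n(HCl).
So n(HCl) consumed by the sample = 0.005258 - 0.001646 = 0.003612 mol.
n(NaOH) = 0.003612 / 1 = 0.003612 mol.
mass NaOH = 0.003612 x 40.00 = 0.1445 g, so %NaOH = 0.1445/0.1600 x 100 = 90.3%.

90.3%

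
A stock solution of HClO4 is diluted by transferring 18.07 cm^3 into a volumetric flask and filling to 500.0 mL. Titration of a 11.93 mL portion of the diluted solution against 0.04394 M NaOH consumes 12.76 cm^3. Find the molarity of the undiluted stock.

n(NaOH) = 0.04394 x 0.01276 = 0.0005607 mol.
n(HClO4) in the aliquot = 0.0005607 mol.
[diluted HClO4] = 0.0005607 / 0.01193 = 0.04700 M.
Dilution factor = 500.0/18.07 = 27.67, so [stock] = 0.04700 x 27.67 = 1.30 M.

1.30 M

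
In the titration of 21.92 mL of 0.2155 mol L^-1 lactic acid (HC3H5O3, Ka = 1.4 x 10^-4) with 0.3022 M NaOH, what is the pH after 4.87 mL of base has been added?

Initial n(HC3H5O3) = 0.2155 x 0.02192 = 0.004724 mol.
n(NaOH) added = 0.3022 x 0.004870 = 0.001472 mol, converting that many moles of HC3H5O3 to C3H5O3-.
Remaining n(HC3H5O3) = 0.003252 mol; n(C3H5O3-) = 0.001472 mol.
By Henderson-Hasselbalch, pH = pKa + log([A^-]/[HA]) = 3.85 + log(0.001472/0.003252) = 3.85 + (-0.34) = 3.51.

3.51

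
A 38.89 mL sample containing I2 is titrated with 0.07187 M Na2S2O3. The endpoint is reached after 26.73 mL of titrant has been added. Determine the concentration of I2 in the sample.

n(Na2S2O3) = 0.07187 x 0.02673 = 0.001921 mol.
From the balanced equation, 2 mol Na2S2O3 reacts with 1 mol I2, so n(I2) = 0.001921 x 1/2 = 0.0009605 mol.
[I2] = 0.0009605 / 0.03889 L = 0.0247 M.

0.0247 M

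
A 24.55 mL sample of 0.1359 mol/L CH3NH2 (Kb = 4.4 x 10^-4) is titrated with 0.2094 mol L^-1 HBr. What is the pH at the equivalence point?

5.86

n(CH3NH2) = 0.1359 x 0.02455 = 0.003336 mol; V(HBr) at equivalence = 0.003336/0.2094 = 0.01593 L.
At equivalence the base is fully converted to CH3NH3+; total volume = 0.04048 L, so [CH3NH3+] = 0.003336/0.04048 = 0.08241 M.
Ka(CH3NH3+) = Kw/Kb = 1.0e-14 / 4.4 x 10^-4 = 2.27e-11.
[H^+] = sqrt(Ka x [CH3NH3+]) = sqrt(2.27e-11 x 0.08241) = 1.37e-6 M.
pH = -log(1.37e-6) = 5.86.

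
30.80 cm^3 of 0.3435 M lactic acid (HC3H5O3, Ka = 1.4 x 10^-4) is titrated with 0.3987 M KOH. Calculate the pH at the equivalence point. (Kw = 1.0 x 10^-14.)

8.56

n(HC3H5O3) = 0.3435 x 0.03080 = 0.01058 mol; V(KOH) at equivalence = 0.01058/0.3987 = 0.02654 L.
At equivalence all the acid is converted to C3H5O3-; total volume = 0.03080 + 0.02654 = 0.05734 L, so [C3H5O3-] = 0.01058/0.05734 = 0.1845 M.
Kb = Kw/Ka = 1.0e-14 / 1.4 x 10^-4 = 7.14e-11.
[OH^-] = sqrt(Kb x [C3H5O3-]) = sqrt(7.14e-11 x 0.1845) = 3.63e-6 M.
pOH = 5.44, so pH = 14.00 - 5.44 = 8.56.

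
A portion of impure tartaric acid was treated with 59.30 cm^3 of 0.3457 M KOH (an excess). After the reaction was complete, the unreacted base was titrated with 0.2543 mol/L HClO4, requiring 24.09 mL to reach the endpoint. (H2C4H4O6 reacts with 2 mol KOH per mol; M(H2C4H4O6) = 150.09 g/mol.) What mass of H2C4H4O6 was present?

Total n(KOH) added = 0.3457 x 0.05930 = 0.02050 mol.
n(HClO4) used = 0.2543 x 0.02409 = 0.006126 mol, which equals the excess n(KOH).
So n(KOH) consumed by the sample = 0.02050 - 0.006126 = 0.01437 mol.
n(H2C4H4O6) = 0.01437 / 2 = 0.007187 mol.
mass = 0.007187 mol x 150.09 g/mol = 1.08 g.

1.08 g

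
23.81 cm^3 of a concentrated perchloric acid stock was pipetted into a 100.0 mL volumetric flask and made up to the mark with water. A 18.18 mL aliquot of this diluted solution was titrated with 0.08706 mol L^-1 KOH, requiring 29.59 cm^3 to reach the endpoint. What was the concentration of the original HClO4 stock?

n(KOH) = 0.08706 x 0.02959 = 0.002576 mol.
n(HClO4) in the aliquot = 0.002576 mol.
[diluted HClO4] = 0.002576 / 0.01818 = 0.1417 M.
Dilution factor = 100.0/23.81 = 4.200, so [stock] = 0.1417 x 4.200 = 0.595 M.

0.595 M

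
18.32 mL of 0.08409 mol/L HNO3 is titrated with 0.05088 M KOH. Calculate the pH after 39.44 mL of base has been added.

11.91

n(acid) = 0.08409 x 0.01832 = 0.001541 mol; n(KOH) added = 0.05088 x 0.03944 = 0.002007 mol.
Base is in excess by 0.002007 - 0.001541 = 0.0004662 mol in a total volume of 0.05776 L.
[OH^-] = 0.0004662/0.05776 = 0.008071 M, so pOH = 2.09 and pH = 14.00 - 2.09 = 11.91.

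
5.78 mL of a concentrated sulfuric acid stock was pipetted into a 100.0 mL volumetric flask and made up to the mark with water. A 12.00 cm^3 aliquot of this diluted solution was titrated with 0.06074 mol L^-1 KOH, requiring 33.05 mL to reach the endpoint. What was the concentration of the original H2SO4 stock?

n(KOH) = 0.06074 x 0.03305 = 0.002007 mol.
n(H2SO4) in the aliquot = 0.002007 x 1/2 = 0.001004 mol.
[diluted H2SO4] = 0.001004 / 0.01200 = 0.08364 M.
Dilution factor = 100.0/5.780 = 17.30, so [stock] = 0.08364 x 17.30 = 1.45 M.

1.45 M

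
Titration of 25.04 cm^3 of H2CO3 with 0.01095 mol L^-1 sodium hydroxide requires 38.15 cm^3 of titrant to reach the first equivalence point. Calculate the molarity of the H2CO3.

n(NaOH) = 0.01095 x 0.03815 = 0.0004177 mol.
At the first equivalence point, 1 mol OH^- react per mol H2CO3, so n(H2CO3) = 0.0004177 / 1 = 0.0004177 mol.
[H2CO3] = 0.0004177 / 0.02504 L = 0.0167 M.

0.0167 M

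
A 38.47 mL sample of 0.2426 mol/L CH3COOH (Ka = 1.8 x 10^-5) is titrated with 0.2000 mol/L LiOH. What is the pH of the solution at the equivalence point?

8.89

n(CH3COOH) = 0.2426 x 0.03847 = 0.009333 mol; V(LiOH) at equivalence = 0.009333/0.2000 = 0.04666 L.
At equivalence all the acid is converted to CH3COO-; total volume = 0.03847 + 0.04666 = 0.08513 L, so [CH3COO-] = 0.009333/0.08513 = 0.1096 M.
Kb = Kw/Ka = 1.0e-14 / 1.8 x 10^-5 = 5.56e-10.
[OH^-] = sqrt(Kb x [CH3COO-]) = sqrt(5.56e-10 x 0.1096) = 7.80e-6 M.
pOH = 5.11, so pH = 14.00 - 5.11 = 8.89.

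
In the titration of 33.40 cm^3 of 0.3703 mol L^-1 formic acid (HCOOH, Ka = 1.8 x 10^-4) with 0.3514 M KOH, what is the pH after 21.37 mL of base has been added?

3.93

Initial n(HCOOH) = 0.3703 x 0.03340 = 0.01237 mol.
n(KOH) added = 0.3514 x 0.02137 = 0.007509 mol, converting that many moles of HCOOH to HCOO-.
Remaining n(HCOOH) = 0.004859 mol; n(HCOO-) = 0.007509 mol.
By Henderson-Hasselbalch, pH = pKa + log([A^-]/[HA]) = 3.74 + log(0.007509/0.004859) = 3.74 + (+0.19) = 3.93.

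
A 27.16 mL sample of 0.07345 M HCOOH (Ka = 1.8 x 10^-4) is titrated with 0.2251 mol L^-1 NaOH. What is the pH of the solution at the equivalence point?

8.24

n(HCOOH) = 0.07345 x 0.02716 = 0.001995 mol; V(NaOH) at equivalence = 0.001995/0.2251 = 0.008862 L.
At equivalence all the acid is converted to HCOO-; total volume = 0.02716 + 0.008862 = 0.03602 L, so [HCOO-] = 0.001995/0.03602 = 0.05538 M.
Kb = Kw/Ka = 1.0e-14 / 1.8 x 10^-4 = 5.56e-11.
[OH^-] = sqrt(Kb x [HCOO-]) = sqrt(5.56e-11 x 0.05538) = 1.75e-6 M.
pOH = 5.76, so pH = 14.00 - 5.76 = 8.24.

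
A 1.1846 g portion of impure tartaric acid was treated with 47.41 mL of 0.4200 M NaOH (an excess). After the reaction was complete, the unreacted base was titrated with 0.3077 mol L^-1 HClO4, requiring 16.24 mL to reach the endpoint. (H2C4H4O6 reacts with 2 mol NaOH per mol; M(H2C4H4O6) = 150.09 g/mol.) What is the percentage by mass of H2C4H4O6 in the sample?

94.5%

Total n(NaOH) added = 0.4200 x 0.04741 = 0.01991 mol.
n(HClO4) used = 0.3077 x 0.01624 = 0.004997 mol, which equals the excess n(NaOH).
So n(NaOH) consumed by the sample = 0.01991 - 0.004997 = 0.01492 mol.
n(H2C4H4O6) = 0.01492 / 2 = 0.007458 mol.
mass H2C4H4O6 = 0.007458 x 150.09 = 1.119 g, so %H2C4H4O6 = 1.119/1.1846 x 100 = 94.5%.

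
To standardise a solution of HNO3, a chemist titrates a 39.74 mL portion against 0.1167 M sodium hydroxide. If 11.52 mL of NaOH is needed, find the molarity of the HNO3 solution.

n(NaOH) delivered = 0.1167 x 0.01152 = 0.001344 mol.
For a 1:1 reaction, n(HNO3) = 0.001344 mol.
[HNO3] = 0.001344 mol / 0.03974 L = 0.0338 M.

0.0338 M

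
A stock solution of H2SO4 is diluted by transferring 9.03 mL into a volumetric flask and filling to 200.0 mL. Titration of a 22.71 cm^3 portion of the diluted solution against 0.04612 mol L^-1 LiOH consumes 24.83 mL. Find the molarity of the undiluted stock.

n(LiOH) = 0.04612 x 0.02483 = 0.001145 mol.
n(H2SO4) in the aliquot = 0.001145 x 1/2 = 0.0005726 mol.
[diluted H2SO4] = 0.0005726 / 0.02271 = 0.02521 M.
Dilution factor = 200.0/9.030 = 22.15, so [stock] = 0.02521 x 22.15 = 0.558 M.

0.558 M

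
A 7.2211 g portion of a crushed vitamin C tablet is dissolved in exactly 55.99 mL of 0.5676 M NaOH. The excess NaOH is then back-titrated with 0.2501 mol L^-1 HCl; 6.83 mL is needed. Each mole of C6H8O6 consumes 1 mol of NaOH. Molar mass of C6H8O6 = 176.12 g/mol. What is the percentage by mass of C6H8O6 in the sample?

Total n(NaOH) added = 0.5676 x 0.05599 = 0.03178 mol.
n(HCl) used = 0.2501 x 0.006830 = 0.001708 mol, which equals the excess n(NaOH).
So n(NaOH) consumed by the sample = 0.03178 - 0.001708 = 0.03007 mol.
n(C6H8O6) = 0.03007 / 1 = 0.03007 mol.
mass C6H8O6 = 0.03007 x 176.12 = 5.296 g, so %C6H8O6 = 5.296/7.2211 x 100 = 73.3%.

73.3%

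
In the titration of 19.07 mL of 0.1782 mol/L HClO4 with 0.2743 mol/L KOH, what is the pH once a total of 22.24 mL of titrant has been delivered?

12.82

n(acid) = 0.1782 x 0.01907 = 0.003398 mol; n(KOH) added = 0.2743 x 0.02224 = 0.006100 mol.
Base is in excess by 0.006100 - 0.003398 = 0.002702 mol in a total volume of 0.04131 L.
[OH^-] = 0.002702/0.04131 = 0.06541 M, so pOH = 1.18 and pH = 14.00 - 1.18 = 12.82.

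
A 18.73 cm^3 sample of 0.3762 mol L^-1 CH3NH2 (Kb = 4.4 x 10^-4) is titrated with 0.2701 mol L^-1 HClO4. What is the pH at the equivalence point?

n(CH3NH2) = 0.3762 x 0.01873 = 0.007046 mol; V(HClO4) at equivalence = 0.007046/0.2701 = 0.02609 L.
At equivalence the base is fully converted to CH3NH3+; total volume = 0.04482 L, so [CH3NH3+] = 0.007046/0.04482 = 0.1572 M.
Ka(CH3NH3+) = Kw/Kb = 1.0e-14 / 4.4 x 10^-4 = 2.27e-11.
[H^+] = sqrt(Ka x [CH3NH3+]) = sqrt(2.27e-11 x 0.1572) = 1.89e-6 M.
pH = -log(1.89e-6) = 5.72.

5.72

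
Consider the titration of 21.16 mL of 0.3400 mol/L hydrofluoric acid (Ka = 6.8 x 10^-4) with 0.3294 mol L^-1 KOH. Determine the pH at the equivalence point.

n(HF) = 0.3400 x 0.02116 = 0.007194 mol; V(KOH) at equivalence = 0.007194/0.3294 = 0.02184 L.
At equivalence all the acid is converted to F-; total volume = 0.02116 + 0.02184 = 0.04300 L, so [F-] = 0.007194/0.04300 = 0.1673 M.
Kb = Kw/Ka = 1.0e-14 / 6.8 x 10^-4 = 1.47e-11.
[OH^-] = sqrt(Kb x [F-]) = sqrt(1.47e-11 x 0.1673) = 1.57e-6 M.
pOH = 5.80, so pH = 14.00 - 5.80 = 8.20.

8.20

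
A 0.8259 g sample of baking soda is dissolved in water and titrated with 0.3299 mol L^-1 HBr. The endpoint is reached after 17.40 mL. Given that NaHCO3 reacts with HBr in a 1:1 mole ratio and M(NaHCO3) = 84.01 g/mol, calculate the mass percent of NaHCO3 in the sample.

58.4%

n(HBr) = 0.3299 x 0.01740 = 0.005740 mol.
n(NaHCO3) = 0.005740 / 1 = 0.005740 mol.
mass of NaHCO3 = 0.005740 x 84.01 = 0.4822 g.
% purity = 0.4822 / 0.8259 x 100 = 58.4%.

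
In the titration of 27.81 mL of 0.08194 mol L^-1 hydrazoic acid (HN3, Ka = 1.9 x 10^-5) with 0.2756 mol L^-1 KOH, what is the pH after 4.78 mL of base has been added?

Initial n(HN3) = 0.08194 x 0.02781 = 0.002279 mol.
n(KOH) added = 0.2756 x 0.004780 = 0.001317 mol, converting that many moles of HN3 to N3-.
Remaining n(HN3) = 0.0009614 mol; n(N3-) = 0.001317 mol.
By Henderson-Hasselbalch, pH = pKa + log([A^-]/[HA]) = 4.72 + log(0.001317/0.0009614) = 4.72 + (+0.14) = 4.86.

4.86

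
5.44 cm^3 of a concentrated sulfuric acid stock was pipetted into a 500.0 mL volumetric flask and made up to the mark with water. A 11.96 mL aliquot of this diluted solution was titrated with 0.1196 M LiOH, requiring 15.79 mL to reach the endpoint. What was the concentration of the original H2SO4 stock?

7.26 M

n(LiOH) = 0.1196 x 0.01579 = 0.001888 mol.
n(H2SO4) in the aliquot = 0.001888 x 1/2 = 0.0009442 mol.
[diluted H2SO4] = 0.0009442 / 0.01196 = 0.07895 M.
Dilution factor = 500.0/5.440 = 91.91, so [stock] = 0.07895 x 91.91 = 7.26 M.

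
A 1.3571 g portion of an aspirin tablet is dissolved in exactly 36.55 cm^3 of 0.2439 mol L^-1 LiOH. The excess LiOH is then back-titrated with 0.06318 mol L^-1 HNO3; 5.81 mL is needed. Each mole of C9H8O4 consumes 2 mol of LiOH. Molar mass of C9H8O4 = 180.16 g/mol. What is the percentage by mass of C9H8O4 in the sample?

Total n(LiOH) added = 0.2439 x 0.03655 = 0.008915 mol.
n(HNO3) used = 0.06318 x 0.005810 = 0.0003671 mol, which equals the excess n(LiOH).
So n(LiOH) consumed by the sample = 0.008915 - 0.0003671 = 0.008547 mol.
n(C9H8O4) = 0.008547 / 2 = 0.004274 mol.
mass C9H8O4 = 0.004274 x 180.16 = 0.7700 g, so %C9H8O4 = 0.7700/1.3571 x 100 = 56.7%.

56.7%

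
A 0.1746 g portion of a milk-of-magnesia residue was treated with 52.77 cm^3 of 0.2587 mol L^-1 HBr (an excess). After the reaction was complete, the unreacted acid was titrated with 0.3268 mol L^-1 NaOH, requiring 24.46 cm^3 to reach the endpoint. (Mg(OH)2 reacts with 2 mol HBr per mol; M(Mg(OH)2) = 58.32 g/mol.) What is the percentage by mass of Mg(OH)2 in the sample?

Total n(HBr) added = 0.2587 x 0.05277 = 0.01365 mol.
n(NaOH) used = 0.3268 x 0.02446 = 0.007994 mol, which equals the excess n(HBr).
So n(HBr) consumed by the sample = 0.01365 - 0.007994 = 0.005658 mol.
n(Mg(OH)2) = 0.005658 / 2 = 0.002829 mol.
mass Mg(OH)2 = 0.002829 x 58.32 = 0.1650 g, so %Mg(OH)2 = 0.1650/0.1746 x 100 = 94.5%.

94.5%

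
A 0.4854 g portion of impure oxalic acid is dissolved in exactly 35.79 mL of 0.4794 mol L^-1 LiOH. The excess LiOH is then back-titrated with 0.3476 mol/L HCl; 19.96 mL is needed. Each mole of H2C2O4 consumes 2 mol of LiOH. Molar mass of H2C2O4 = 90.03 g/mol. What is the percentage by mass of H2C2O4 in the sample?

94.8%

Total n(LiOH) added = 0.4794 x 0.03579 = 0.01716 mol.
n(HCl) used = 0.3476 x 0.01996 = 0.006938 mol, which equals the excess n(LiOH).
So n(LiOH) consumed by the sample = 0.01716 - 0.006938 = 0.01022 mol.
n(H2C2O4) = 0.01022 / 2 = 0.005110 mol.
mass H2C2O4 = 0.005110 x 90.03 = 0.4600 g, so %H2C2O4 = 0.4600/0.4854 x 100 = 94.8%.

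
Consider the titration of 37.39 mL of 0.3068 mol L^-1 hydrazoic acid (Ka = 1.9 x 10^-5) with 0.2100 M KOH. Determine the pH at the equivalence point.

n(HN3) = 0.3068 x 0.03739 = 0.01147 mol; V(KOH) at equivalence = 0.01147/0.2100 = 0.05463 L.
At equivalence all the acid is converted to N3-; total volume = 0.03739 + 0.05463 = 0.09202 L, so [N3-] = 0.01147/0.09202 = 0.1247 M.
Kb = Kw/Ka = 1.0e-14 / 1.9 x 10^-5 = 5.26e-10.
[OH^-] = sqrt(Kb x [N3-]) = sqrt(5.26e-10 x 0.1247) = 8.10e-6 M.
pOH = 5.09, so pH = 14.00 - 5.09 = 8.91.

8.91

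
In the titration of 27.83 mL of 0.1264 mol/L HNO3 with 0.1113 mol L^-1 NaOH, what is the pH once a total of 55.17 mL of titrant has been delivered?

12.50

n(acid) = 0.1264 x 0.02783 = 0.003518 mol; n(NaOH) added = 0.1113 x 0.05517 = 0.006140 mol.
Base is in excess by 0.006140 - 0.003518 = 0.002623 mol in a total volume of 0.08300 L.
[OH^-] = 0.002623/0.08300 = 0.03160 M, so pOH = 1.50 and pH = 14.00 - 1.50 = 12.50.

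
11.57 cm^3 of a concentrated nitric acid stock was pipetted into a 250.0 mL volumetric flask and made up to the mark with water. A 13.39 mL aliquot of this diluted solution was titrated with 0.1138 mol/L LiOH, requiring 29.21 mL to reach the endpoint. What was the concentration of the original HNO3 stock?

5.36 M

n(LiOH) = 0.1138 x 0.02921 = 0.003324 mol.
n(HNO3) in the aliquot = 0.003324 mol.
[diluted HNO3] = 0.003324 / 0.01339 = 0.2483 M.
Dilution factor = 250.0/11.57 = 21.61, so [stock] = 0.2483 x 21.61 = 5.36 M.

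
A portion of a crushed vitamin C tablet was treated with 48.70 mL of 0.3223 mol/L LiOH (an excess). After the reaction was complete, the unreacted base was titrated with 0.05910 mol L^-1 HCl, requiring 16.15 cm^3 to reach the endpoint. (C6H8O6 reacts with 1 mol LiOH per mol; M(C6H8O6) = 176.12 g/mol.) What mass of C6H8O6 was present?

2.60 g

Total n(LiOH) added = 0.3223 x 0.04870 = 0.01570 mol.
n(HCl) used = 0.05910 x 0.01615 = 0.0009545 mol, which equals the excess n(LiOH).
So n(LiOH) consumed by the sample = 0.01570 - 0.0009545 = 0.01474 mol.
n(C6H8O6) = 0.01474 / 1 = 0.01474 mol.
mass = 0.01474 mol x 176.12 g/mol = 2.60 g.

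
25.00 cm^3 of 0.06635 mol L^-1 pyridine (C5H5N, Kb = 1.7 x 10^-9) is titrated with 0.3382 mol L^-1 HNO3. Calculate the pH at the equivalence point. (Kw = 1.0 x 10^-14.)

3.24

n(C5H5N) = 0.06635 x 0.02500 = 0.001659 mol; V(HNO3) at equivalence = 0.001659/0.3382 = 0.004905 L.
At equivalence the base is fully converted to C5H5NH+; total volume = 0.02990 L, so [C5H5NH+] = 0.001659/0.02990 = 0.05547 M.
Ka(C5H5NH+) = Kw/Kb = 1.0e-14 / 1.7 x 10^-9 = 5.88e-6.
[H^+] = sqrt(Ka x [C5H5NH+]) = sqrt(5.88e-6 x 0.05547) = 0.000571 M.
pH = -log(0.000571) = 3.24.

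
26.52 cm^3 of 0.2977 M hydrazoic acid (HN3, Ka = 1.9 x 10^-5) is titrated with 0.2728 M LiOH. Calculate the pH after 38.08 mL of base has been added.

n(acid) = 0.2977 x 0.02652 = 0.007895 mol; n(LiOH) added = 0.2728 x 0.03808 = 0.01039 mol.
Base is in excess by 0.01039 - 0.007895 = 0.002493 mol in a total volume of 0.06460 L.
[OH^-] = 0.002493/0.06460 = 0.03859 M, so pOH = 1.41 and pH = 14.00 - 1.41 = 12.59.

12.59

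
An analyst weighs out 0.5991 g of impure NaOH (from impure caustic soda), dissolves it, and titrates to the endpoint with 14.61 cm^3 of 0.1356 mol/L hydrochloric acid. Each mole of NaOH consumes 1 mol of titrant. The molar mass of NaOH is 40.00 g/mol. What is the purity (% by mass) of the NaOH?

13.2%

n(HCl) = 0.1356 x 0.01461 = 0.001981 mol.
n(NaOH) = 0.001981 / 1 = 0.001981 mol.
mass of NaOH = 0.001981 x 40.00 = 0.07924 g.
% purity = 0.07924 / 0.5991 x 100 = 13.2%.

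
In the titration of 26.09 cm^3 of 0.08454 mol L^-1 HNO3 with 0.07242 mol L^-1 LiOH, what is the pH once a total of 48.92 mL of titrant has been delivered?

12.25

n(acid) = 0.08454 x 0.02609 = 0.002206 mol; n(LiOH) added = 0.07242 x 0.04892 = 0.003543 mol.
Base is in excess by 0.003543 - 0.002206 = 0.001337 mol in a total volume of 0.07501 L.
[OH^-] = 0.001337/0.07501 = 0.01783 M, so pOH = 1.75 and pH = 14.00 - 1.75 = 12.25.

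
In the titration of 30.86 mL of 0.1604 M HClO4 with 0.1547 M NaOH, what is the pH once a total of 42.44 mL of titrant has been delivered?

n(acid) = 0.1604 x 0.03086 = 0.004950 mol; n(NaOH) added = 0.1547 x 0.04244 = 0.006565 mol.
Base is in excess by 0.006565 - 0.004950 = 0.001616 mol in a total volume of 0.07330 L.
[OH^-] = 0.001616/0.07330 = 0.02204 M, so pOH = 1.66 and pH = 14.00 - 1.66 = 12.34.

12.34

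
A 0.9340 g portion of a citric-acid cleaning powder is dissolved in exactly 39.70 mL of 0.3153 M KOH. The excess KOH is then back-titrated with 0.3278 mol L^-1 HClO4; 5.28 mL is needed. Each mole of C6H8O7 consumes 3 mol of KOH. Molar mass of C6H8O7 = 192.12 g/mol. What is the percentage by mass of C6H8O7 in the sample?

Total n(KOH) added = 0.3153 x 0.03970 = 0.01252 mol.
n(HClO4) used = 0.3278 x 0.005280 = 0.001731 mol, which equals the excess n(KOH).
So n(KOH) consumed by the sample = 0.01252 - 0.001731 = 0.01079 mol.
n(C6H8O7) = 0.01079 / 3 = 0.003596 mol.
mass C6H8O7 = 0.003596 x 192.12 = 0.6908 g, so %C6H8O7 = 0.6908/0.9340 x 100 = 74.0%.

74.0%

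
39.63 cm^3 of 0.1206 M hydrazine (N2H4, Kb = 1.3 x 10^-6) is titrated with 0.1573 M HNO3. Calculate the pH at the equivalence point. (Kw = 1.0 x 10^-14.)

n(N2H4) = 0.1206 x 0.03963 = 0.004779 mol; V(HNO3) at equivalence = 0.004779/0.1573 = 0.03038 L.
At equivalence the base is fully converted to N2H5+; total volume = 0.07001 L, so [N2H5+] = 0.004779/0.07001 = 0.06826 M.
Ka(N2H5+) = Kw/Kb = 1.0e-14 / 1.3 x 10^-6 = 7.69e-9.
[H^+] = sqrt(Ka x [N2H5+]) = sqrt(7.69e-9 x 0.06826) = 2.29e-5 M.
pH = -log(2.29e-5) = 4.64.

4.64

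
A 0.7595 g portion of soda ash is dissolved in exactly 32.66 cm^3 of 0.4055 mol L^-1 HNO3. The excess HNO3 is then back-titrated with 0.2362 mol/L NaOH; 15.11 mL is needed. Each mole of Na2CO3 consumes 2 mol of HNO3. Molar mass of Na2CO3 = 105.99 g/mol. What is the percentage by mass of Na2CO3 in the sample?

67.5%

Total n(HNO3) added = 0.4055 x 0.03266 = 0.01324 mol.
n(NaOH) used = 0.2362 x 0.01511 = 0.003569 mol, which equals the excess n(HNO3).
So n(HNO3) consumed by the sample = 0.01324 - 0.003569 = 0.009675 mol.
n(Na2CO3) = 0.009675 / 2 = 0.004837 mol.
mass Na2CO3 = 0.004837 x 105.99 = 0.5127 g, so %Na2CO3 = 0.5127/0.7595 x 100 = 67.5%.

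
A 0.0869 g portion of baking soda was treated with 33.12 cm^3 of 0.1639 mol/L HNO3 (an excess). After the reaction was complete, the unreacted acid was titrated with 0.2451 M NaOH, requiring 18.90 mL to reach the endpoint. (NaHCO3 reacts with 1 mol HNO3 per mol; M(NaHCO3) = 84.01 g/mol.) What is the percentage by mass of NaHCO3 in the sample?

Total n(HNO3) added = 0.1639 x 0.03312 = 0.005428 mol.
n(NaOH) used = 0.2451 x 0.01890 = 0.004632 mol, which equals the excess n(HNO3).
So n(HNO3) consumed by the sample = 0.005428 - 0.004632 = 0.0007960 mol.
n(NaHCO3) = 0.0007960 / 1 = 0.0007960 mol.
mass NaHCO3 = 0.0007960 x 84.01 = 0.06687 g, so %NaHCO3 = 0.06687/0.0869 x 100 = 77.0%.

77.0%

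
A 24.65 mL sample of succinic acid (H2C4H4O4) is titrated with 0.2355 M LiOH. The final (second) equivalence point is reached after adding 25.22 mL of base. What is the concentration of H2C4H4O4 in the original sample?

0.120 M

n(LiOH) = 0.2355 x 0.02522 = 0.005939 mol.
At the final (second) equivalence point, 2 mol OH^- react per mol H2C4H4O4, so n(H2C4H4O4) = 0.005939 / 2 = 0.002970 mol.
[H2C4H4O4] = 0.002970 / 0.02465 L = 0.120 M.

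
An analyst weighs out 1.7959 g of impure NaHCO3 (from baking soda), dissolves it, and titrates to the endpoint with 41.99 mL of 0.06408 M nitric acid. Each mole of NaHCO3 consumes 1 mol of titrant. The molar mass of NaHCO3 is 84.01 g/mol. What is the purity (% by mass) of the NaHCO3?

12.6%

n(HNO3) = 0.06408 x 0.04199 = 0.002691 mol.
n(NaHCO3) = 0.002691 / 1 = 0.002691 mol.
mass of NaHCO3 = 0.002691 x 84.01 = 0.2260 g.
% purity = 0.2260 / 1.7959 x 100 = 12.6%.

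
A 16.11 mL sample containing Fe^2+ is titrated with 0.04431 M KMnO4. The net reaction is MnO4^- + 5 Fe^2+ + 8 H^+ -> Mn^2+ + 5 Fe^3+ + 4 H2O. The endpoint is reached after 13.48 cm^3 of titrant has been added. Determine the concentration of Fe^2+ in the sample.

n(KMnO4) = 0.04431 x 0.01348 = 0.0005973 mol.
From the balanced equation, 1 mol KMnO4 reacts with 5 mol Fe^2+, so n(Fe^2+) = 0.0005973 x 5/1 = 0.002986 mol.
[Fe^2+] = 0.002986 / 0.01611 L = 0.185 M.

0.185 M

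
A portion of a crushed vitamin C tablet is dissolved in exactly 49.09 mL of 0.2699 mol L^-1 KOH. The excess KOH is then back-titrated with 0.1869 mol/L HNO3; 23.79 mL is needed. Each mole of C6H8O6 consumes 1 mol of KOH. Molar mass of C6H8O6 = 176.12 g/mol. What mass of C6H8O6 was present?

1.55 g

Total n(KOH) added = 0.2699 x 0.04909 = 0.01325 mol.
n(HNO3) used = 0.1869 x 0.02379 = 0.004446 mol, which equals the excess n(KOH).
So n(KOH) consumed by the sample = 0.01325 - 0.004446 = 0.008803 mol.
n(C6H8O6) = 0.008803 / 1 = 0.008803 mol.
mass = 0.008803 mol x 176.12 g/mol = 1.55 g.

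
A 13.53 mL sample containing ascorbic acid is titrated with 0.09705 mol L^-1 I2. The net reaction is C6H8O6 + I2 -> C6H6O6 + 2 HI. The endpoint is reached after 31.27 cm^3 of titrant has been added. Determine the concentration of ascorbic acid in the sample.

0.224 M

n(I2) = 0.09705 x 0.03127 = 0.003035 mol.
From the balanced equation, 1 mol I2 reacts with 1 mol ascorbic acid, so n(ascorbic acid) = 0.003035 x 1/1 = 0.003035 mol.
[ascorbic acid] = 0.003035 / 0.01353 L = 0.224 M.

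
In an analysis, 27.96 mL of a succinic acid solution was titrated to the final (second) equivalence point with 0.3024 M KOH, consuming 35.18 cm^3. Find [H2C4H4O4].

n(KOH) = 0.3024 x 0.03518 = 0.01064 mol.
At the final (second) equivalence point, 2 mol OH^- react per mol H2C4H4O4, so n(H2C4H4O4) = 0.01064 / 2 = 0.005319 mol.
[H2C4H4O4] = 0.005319 / 0.02796 L = 0.190 M.

0.190 M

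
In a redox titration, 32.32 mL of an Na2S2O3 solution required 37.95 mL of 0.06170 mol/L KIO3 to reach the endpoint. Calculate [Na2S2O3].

0.435 M

n(KIO3) = 0.06170 x 0.03795 = 0.002342 mol.
From the balanced equation, 1 mol KIO3 reacts with 6 mol Na2S2O3, so n(Na2S2O3) = 0.002342 x 6/1 = 0.01405 mol.
[Na2S2O3] = 0.01405 / 0.03232 L = 0.435 M.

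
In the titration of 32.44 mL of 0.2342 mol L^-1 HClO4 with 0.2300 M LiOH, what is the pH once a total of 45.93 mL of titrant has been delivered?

12.58

n(acid) = 0.2342 x 0.03244 = 0.007597 mol; n(LiOH) added = 0.2300 x 0.04593 = 0.01056 mol.
Base is in excess by 0.01056 - 0.007597 = 0.002966 mol in a total volume of 0.07837 L.
[OH^-] = 0.002966/0.07837 = 0.03785 M, so pOH = 1.42 and pH = 14.00 - 1.42 = 12.58.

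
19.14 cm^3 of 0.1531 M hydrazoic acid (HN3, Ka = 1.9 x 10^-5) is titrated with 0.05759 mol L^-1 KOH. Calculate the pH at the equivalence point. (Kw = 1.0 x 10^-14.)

n(HN3) = 0.1531 x 0.01914 = 0.002930 mol; V(KOH) at equivalence = 0.002930/0.05759 = 0.05088 L.
At equivalence all the acid is converted to N3-; total volume = 0.01914 + 0.05088 = 0.07002 L, so [N3-] = 0.002930/0.07002 = 0.04185 M.
Kb = Kw/Ka = 1.0e-14 / 1.9 x 10^-5 = 5.26e-10.
[OH^-] = sqrt(Kb x [N3-]) = sqrt(5.26e-10 x 0.04185) = 4.69e-6 M.
pOH = 5.33, so pH = 14.00 - 5.33 = 8.67.

8.67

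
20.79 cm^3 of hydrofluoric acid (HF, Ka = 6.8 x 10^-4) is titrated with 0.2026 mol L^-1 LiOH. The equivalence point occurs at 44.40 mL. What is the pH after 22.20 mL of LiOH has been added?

22.20 mL is exactly half the equivalence volume (44.40/2), i.e. the half-equivalence point.
There, n(HA) = n(A^-), so pH = pKa = -log(6.8 x 10^-4) = 3.17.

3.17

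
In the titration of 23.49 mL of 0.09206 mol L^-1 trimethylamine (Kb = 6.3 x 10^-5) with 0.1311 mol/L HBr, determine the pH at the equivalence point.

n((CH3)3N) = 0.09206 x 0.02349 = 0.002162 mol; V(HBr) at equivalence = 0.002162/0.1311 = 0.01649 L.
At equivalence the base is fully converted to (CH3)3NH+; total volume = 0.03998 L, so [(CH3)3NH+] = 0.002162/0.03998 = 0.05408 M.
Ka((CH3)3NH+) = Kw/Kb = 1.0e-14 / 6.3 x 10^-5 = 1.59e-10.
[H^+] = sqrt(Ka x [(CH3)3NH+]) = sqrt(1.59e-10 x 0.05408) = 2.93e-6 M.
pH = -log(2.93e-6) = 5.53.

5.53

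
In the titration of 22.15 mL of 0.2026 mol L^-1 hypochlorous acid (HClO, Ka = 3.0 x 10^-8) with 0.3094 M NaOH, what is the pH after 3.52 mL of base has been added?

Initial n(HClO) = 0.2026 x 0.02215 = 0.004488 mol.
n(NaOH) added = 0.3094 x 0.003520 = 0.001089 mol, converting that many moles of HClO to ClO-.
Remaining n(HClO) = 0.003399 mol; n(ClO-) = 0.001089 mol.
By Henderson-Hasselbalch, pH = pKa + log([A^-]/[HA]) = 7.52 + log(0.001089/0.003399) = 7.52 + (-0.49) = 7.03.

7.03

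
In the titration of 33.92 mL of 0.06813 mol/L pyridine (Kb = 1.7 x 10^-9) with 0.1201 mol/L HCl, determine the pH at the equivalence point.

n(C5H5N) = 0.06813 x 0.03392 = 0.002311 mol; V(HCl) at equivalence = 0.002311/0.1201 = 0.01924 L.
At equivalence the base is fully converted to C5H5NH+; total volume = 0.05316 L, so [C5H5NH+] = 0.002311/0.05316 = 0.04347 M.
Ka(C5H5NH+) = Kw/Kb = 1.0e-14 / 1.7 x 10^-9 = 5.88e-6.
[H^+] = sqrt(Ka x [C5H5NH+]) = sqrt(5.88e-6 x 0.04347) = 0.000506 M.
pH = -log(0.000506) = 3.30.

3.30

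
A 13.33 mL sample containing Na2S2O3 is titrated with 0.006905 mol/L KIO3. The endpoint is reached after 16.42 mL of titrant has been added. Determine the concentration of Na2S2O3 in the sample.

0.0510 M

n(KIO3) = 0.006905 x 0.01642 = 0.0001134 mol.
From the balanced equation, 1 mol KIO3 reacts with 6 mol Na2S2O3, so n(Na2S2O3) = 0.0001134 x 6/1 = 0.0006803 mol.
[Na2S2O3] = 0.0006803 / 0.01333 L = 0.0510 M.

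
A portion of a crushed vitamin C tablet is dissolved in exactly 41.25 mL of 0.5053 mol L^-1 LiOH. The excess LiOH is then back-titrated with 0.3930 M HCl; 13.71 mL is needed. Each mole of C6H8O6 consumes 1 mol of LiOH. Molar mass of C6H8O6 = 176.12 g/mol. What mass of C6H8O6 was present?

2.72 g

Total n(LiOH) added = 0.5053 x 0.04125 = 0.02084 mol.
n(HCl) used = 0.3930 x 0.01371 = 0.005388 mol, which equals the excess n(LiOH).
So n(LiOH) consumed by the sample = 0.02084 - 0.005388 = 0.01546 mol.
n(C6H8O6) = 0.01546 / 1 = 0.01546 mol.
mass = 0.01546 mol x 176.12 g/mol = 2.72 g.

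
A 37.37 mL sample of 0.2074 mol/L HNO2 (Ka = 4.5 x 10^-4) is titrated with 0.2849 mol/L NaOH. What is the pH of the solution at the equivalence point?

8.21

n(HNO2) = 0.2074 x 0.03737 = 0.007751 mol; V(NaOH) at equivalence = 0.007751/0.2849 = 0.02720 L.
At equivalence all the acid is converted to NO2-; total volume = 0.03737 + 0.02720 = 0.06457 L, so [NO2-] = 0.007751/0.06457 = 0.1200 M.
Kb = Kw/Ka = 1.0e-14 / 4.5 x 10^-4 = 2.22e-11.
[OH^-] = sqrt(Kb x [NO2-]) = sqrt(2.22e-11 x 0.1200) = 1.63e-6 M.
pOH = 5.79, so pH = 14.00 - 5.79 = 8.21.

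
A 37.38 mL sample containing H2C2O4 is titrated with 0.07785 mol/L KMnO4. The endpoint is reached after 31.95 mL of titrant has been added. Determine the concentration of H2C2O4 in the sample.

n(KMnO4) = 0.07785 x 0.03195 = 0.002487 mol.
From the balanced equation, 2 mol KMnO4 reacts with 5 mol H2C2O4, so n(H2C2O4) = 0.002487 x 5/2 = 0.006218 mol.
[H2C2O4] = 0.006218 / 0.03738 L = 0.166 M.

0.166 M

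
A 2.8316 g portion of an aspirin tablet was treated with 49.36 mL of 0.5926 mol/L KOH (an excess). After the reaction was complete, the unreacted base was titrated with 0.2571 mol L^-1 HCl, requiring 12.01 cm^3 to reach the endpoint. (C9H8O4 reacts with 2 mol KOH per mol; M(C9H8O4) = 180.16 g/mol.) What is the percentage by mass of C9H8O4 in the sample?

Total n(KOH) added = 0.5926 x 0.04936 = 0.02925 mol.
n(HCl) used = 0.2571 x 0.01201 = 0.003088 mol, which equals the excess n(KOH).
So n(KOH) consumed by the sample = 0.02925 - 0.003088 = 0.02616 mol.
n(C9H8O4) = 0.02616 / 2 = 0.01308 mol.
mass C9H8O4 = 0.01308 x 180.16 = 2.357 g, so %C9H8O4 = 2.357/2.8316 x 100 = 83.2%.

83.2%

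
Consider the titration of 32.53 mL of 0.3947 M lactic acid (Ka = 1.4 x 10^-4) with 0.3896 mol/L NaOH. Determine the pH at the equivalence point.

8.57

n(HC3H5O3) = 0.3947 x 0.03253 = 0.01284 mol; V(NaOH) at equivalence = 0.01284/0.3896 = 0.03296 L.
At equivalence all the acid is converted to C3H5O3-; total volume = 0.03253 + 0.03296 = 0.06549 L, so [C3H5O3-] = 0.01284/0.06549 = 0.1961 M.
Kb = Kw/Ka = 1.0e-14 / 1.4 x 10^-4 = 7.14e-11.
[OH^-] = sqrt(Kb x [C3H5O3-]) = sqrt(7.14e-11 x 0.1961) = 3.74e-6 M.
pOH = 5.43, so pH = 14.00 - 5.43 = 8.57.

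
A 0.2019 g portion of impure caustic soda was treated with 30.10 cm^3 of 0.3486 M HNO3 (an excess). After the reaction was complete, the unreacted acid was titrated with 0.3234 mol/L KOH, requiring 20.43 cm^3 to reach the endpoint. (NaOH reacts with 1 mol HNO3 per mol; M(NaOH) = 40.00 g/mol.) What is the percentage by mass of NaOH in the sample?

Total n(HNO3) added = 0.3486 x 0.03010 = 0.01049 mol.
n(KOH) used = 0.3234 x 0.02043 = 0.006607 mol, which equals the excess n(HNO3).
So n(HNO3) consumed by the sample = 0.01049 - 0.006607 = 0.003886 mol.
n(NaOH) = 0.003886 / 1 = 0.003886 mol.
mass NaOH = 0.003886 x 40.00 = 0.1554 g, so %NaOH = 0.1554/0.2019 x 100 = 77.0%.

77.0%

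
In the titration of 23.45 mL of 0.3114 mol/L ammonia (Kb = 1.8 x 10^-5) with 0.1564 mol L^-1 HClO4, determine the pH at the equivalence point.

5.12

n(NH3) = 0.3114 x 0.02345 = 0.007302 mol; V(HClO4) at equivalence = 0.007302/0.1564 = 0.04669 L.
At equivalence the base is fully converted to NH4+; total volume = 0.07014 L, so [NH4+] = 0.007302/0.07014 = 0.1041 M.
Ka(NH4+) = Kw/Kb = 1.0e-14 / 1.8 x 10^-5 = 5.56e-10.
[H^+] = sqrt(Ka x [NH4+]) = sqrt(5.56e-10 x 0.1041) = 7.61e-6 M.
pH = -log(7.61e-6) = 5.12.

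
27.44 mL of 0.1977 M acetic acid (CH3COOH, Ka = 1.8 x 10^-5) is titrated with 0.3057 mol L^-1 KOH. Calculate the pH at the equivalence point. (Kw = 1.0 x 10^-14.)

n(CH3COOH) = 0.1977 x 0.02744 = 0.005425 mol; V(KOH) at equivalence = 0.005425/0.3057 = 0.01775 L.
At equivalence all the acid is converted to CH3COO-; total volume = 0.02744 + 0.01775 = 0.04519 L, so [CH3COO-] = 0.005425/0.04519 = 0.1201 M.
Kb = Kw/Ka = 1.0e-14 / 1.8 x 10^-5 = 5.56e-10.
[OH^-] = sqrt(Kb x [CH3COO-]) = sqrt(5.56e-10 x 0.1201) = 8.17e-6 M.
pOH = 5.09, so pH = 14.00 - 5.09 = 8.91.

8.91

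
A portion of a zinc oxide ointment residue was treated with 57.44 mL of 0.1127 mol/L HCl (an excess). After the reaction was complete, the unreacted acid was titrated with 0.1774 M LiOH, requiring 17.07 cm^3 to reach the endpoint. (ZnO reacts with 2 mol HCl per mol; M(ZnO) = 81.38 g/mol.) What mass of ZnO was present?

Total n(HCl) added = 0.1127 x 0.05744 = 0.006473 mol.
n(LiOH) used = 0.1774 x 0.01707 = 0.003028 mol, which equals the excess n(HCl).
So n(HCl) consumed by the sample = 0.006473 - 0.003028 = 0.003445 mol.
n(ZnO) = 0.003445 / 2 = 0.001723 mol.
mass = 0.001723 mol x 81.38 g/mol = 0.140 g.

0.140 g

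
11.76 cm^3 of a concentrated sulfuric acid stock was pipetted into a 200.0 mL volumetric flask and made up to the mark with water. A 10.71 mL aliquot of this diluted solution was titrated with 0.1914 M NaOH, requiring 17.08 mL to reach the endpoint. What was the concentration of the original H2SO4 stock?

n(NaOH) = 0.1914 x 0.01708 = 0.003269 mol.
n(H2SO4) in the aliquot = 0.003269 x 1/2 = 0.001635 mol.
[diluted H2SO4] = 0.001635 / 0.01071 = 0.1526 M.
Dilution factor = 200.0/11.76 = 17.01, so [stock] = 0.1526 x 17.01 = 2.60 M.

2.60 M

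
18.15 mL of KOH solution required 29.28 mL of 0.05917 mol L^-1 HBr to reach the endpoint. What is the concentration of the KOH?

0.0955 M

n(HBr) delivered = 0.05917 x 0.02928 = 0.001732 mol.
For a 1:1 reaction, n(KOH) = 0.001732 mol.
[KOH] = 0.001732 mol / 0.01815 L = 0.0955 M.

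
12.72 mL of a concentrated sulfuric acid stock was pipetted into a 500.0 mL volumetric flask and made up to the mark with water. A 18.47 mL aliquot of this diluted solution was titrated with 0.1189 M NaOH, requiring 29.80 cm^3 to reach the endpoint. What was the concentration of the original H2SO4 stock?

3.77 M

n(NaOH) = 0.1189 x 0.02980 = 0.003543 mol.
n(H2SO4) in the aliquot = 0.003543 x 1/2 = 0.001772 mol.
[diluted H2SO4] = 0.001772 / 0.01847 = 0.09592 M.
Dilution factor = 500.0/12.72 = 39.31, so [stock] = 0.09592 x 39.31 = 3.77 M.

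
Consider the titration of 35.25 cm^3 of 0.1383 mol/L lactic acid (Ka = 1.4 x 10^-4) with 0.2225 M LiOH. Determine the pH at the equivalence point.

8.39

n(HC3H5O3) = 0.1383 x 0.03525 = 0.004875 mol; V(LiOH) at equivalence = 0.004875/0.2225 = 0.02191 L.
At equivalence all the acid is converted to C3H5O3-; total volume = 0.03525 + 0.02191 = 0.05716 L, so [C3H5O3-] = 0.004875/0.05716 = 0.08529 M.
Kb = Kw/Ka = 1.0e-14 / 1.4 x 10^-4 = 7.14e-11.
[OH^-] = sqrt(Kb x [C3H5O3-]) = sqrt(7.14e-11 x 0.08529) = 2.47e-6 M.
pOH = 5.61, so pH = 14.00 - 5.61 = 8.39.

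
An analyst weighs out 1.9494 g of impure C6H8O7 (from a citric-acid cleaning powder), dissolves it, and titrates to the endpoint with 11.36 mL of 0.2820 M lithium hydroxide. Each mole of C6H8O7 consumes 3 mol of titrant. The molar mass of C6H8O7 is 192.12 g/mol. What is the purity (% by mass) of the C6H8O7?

n(LiOH) = 0.2820 x 0.01136 = 0.003204 mol.
n(C6H8O7) = 0.003204 / 3 = 0.001068 mol.
mass of C6H8O7 = 0.001068 x 192.12 = 0.2052 g.
% purity = 0.2052 / 1.9494 x 100 = 10.5%.

10.5%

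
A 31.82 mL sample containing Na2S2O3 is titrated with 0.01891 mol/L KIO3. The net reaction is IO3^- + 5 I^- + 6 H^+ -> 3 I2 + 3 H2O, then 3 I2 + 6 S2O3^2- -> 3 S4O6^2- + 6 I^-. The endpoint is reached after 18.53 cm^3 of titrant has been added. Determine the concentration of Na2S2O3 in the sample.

n(KIO3) = 0.01891 x 0.01853 = 0.0003504 mol.
From the balanced equation, 1 mol KIO3 reacts with 6 mol Na2S2O3, so n(Na2S2O3) = 0.0003504 x 6/1 = 0.002102 mol.
[Na2S2O3] = 0.002102 / 0.03182 L = 0.0661 M.

0.0661 M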